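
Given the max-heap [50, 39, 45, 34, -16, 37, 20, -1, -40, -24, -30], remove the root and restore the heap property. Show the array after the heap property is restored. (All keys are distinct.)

[45, 39, 37, 34, -16, -30, 20, -1, -40, -24]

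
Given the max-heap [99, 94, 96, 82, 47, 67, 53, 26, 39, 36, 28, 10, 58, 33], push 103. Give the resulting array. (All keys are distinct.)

append 103 at index 14 → [99, 94, 96, 82, 47, 67, 53, 26, 39, 36, 28, 10, 58, 33, 103]
103 > parent 53 at index 6, swap → [99, 94, 96, 82, 47, 67, 103, 26, 39, 36, 28, 10, 58, 33, 53]
103 > parent 96 at index 2, swap → [99, 94, 103, 82, 47, 67, 96, 26, 39, 36, 28, 10, 58, 33, 53]
103 > parent 99 at index 0, swap → [103, 94, 99, 82, 47, 67, 96, 26, 39, 36, 28, 10, 58, 33, 53]

[103, 94, 99, 82, 47, 67, 96, 26, 39, 36, 28, 10, 58, 33, 53]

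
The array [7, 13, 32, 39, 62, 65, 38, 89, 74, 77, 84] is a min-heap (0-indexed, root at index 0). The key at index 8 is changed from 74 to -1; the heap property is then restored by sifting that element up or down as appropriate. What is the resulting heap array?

set index 8 from 74 to -1 → [7, 13, 32, 39, 62, 65, 38, 89, -1, 77, 84]
-1 < parent 39 at index 3, swap → [7, 13, 32, -1, 62, 65, 38, 89, 39, 77, 84]
-1 < parent 13 at index 1, swap → [7, -1, 32, 13, 62, 65, 38, 89, 39, 77, 84]
-1 < parent 7 at index 0, swap → [-1, 7, 32, 13, 62, 65, 38, 89, 39, 77, 84]

[-1, 7, 32, 13, 62, 65, 38, 89, 39, 77, 84]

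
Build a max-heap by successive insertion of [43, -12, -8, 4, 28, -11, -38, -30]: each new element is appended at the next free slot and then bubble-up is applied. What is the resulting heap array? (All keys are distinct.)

Insert 43:
  append 43 at index 0 → [43] (no swap needed)
Insert -12:
  append -12 at index 1 → [43, -12] (no swap needed)
Insert -8:
  append -8 at index 2 → [43, -12, -8] (no swap needed)
Insert 4:
  append 4 at index 3 → [43, -12, -8, 4]
  4 > parent -12 at index 1, swap → [43, 4, -8, -12]
Insert 28:
  append 28 at index 4 → [43, 4, -8, -12, 28]
  28 > parent 4 at index 1, swap → [43, 28, -8, -12, 4]
Insert -11:
  append -11 at index 5 → [43, 28, -8, -12, 4, -11] (no swap needed)
Insert -38:
  append -38 at index 6 → [43, 28, -8, -12, 4, -11, -38] (no swap needed)
Insert -30:
  append -30 at index 7 → [43, 28, -8, -12, 4, -11, -38, -30] (no swap needed)

[43, 28, -8, -12, 4, -11, -38, -30]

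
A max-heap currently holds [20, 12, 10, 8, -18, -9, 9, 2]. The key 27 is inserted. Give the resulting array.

append 27 at index 8 → [20, 12, 10, 8, -18, -9, 9, 2, 27]
27 > parent 8 at index 3, swap → [20, 12, 10, 27, -18, -9, 9, 2, 8]
27 > parent 12 at index 1, swap → [20, 27, 10, 12, -18, -9, 9, 2, 8]
27 > parent 20 at index 0, swap → [27, 20, 10, 12, -18, -9, 9, 2, 8]

[27, 20, 10, 12, -18, -9, 9, 2, 8]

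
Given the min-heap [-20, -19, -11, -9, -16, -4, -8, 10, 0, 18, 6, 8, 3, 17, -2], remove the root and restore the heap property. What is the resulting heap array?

[-19, -16, -11, -9, -2, -4, -8, 10, 0, 18, 6, 8, 3, 17]

remove root -20; move last element -2 to root → [-2, -19, -11, -9, -16, -4, -8, 10, 0, 18, 6, 8, 3, 17]
-2 vs smaller child -19 at index 1, swap → [-19, -2, -11, -9, -16, -4, -8, 10, 0, 18, 6, 8, 3, 17]
-2 vs smaller child -16 at index 4, swap → [-19, -16, -11, -9, -2, -4, -8, 10, 0, 18, 6, 8, 3, 17]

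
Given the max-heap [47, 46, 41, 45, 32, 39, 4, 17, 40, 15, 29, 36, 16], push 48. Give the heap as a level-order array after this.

[48, 46, 47, 45, 32, 39, 41, 17, 40, 15, 29, 36, 16, 4]

append 48 at index 13 → [47, 46, 41, 45, 32, 39, 4, 17, 40, 15, 29, 36, 16, 48]
48 > parent 4 at index 6, swap → [47, 46, 41, 45, 32, 39, 48, 17, 40, 15, 29, 36, 16, 4]
48 > parent 41 at index 2, swap → [47, 46, 48, 45, 32, 39, 41, 17, 40, 15, 29, 36, 16, 4]
48 > parent 47 at index 0, swap → [48, 46, 47, 45, 32, 39, 41, 17, 40, 15, 29, 36, 16, 4]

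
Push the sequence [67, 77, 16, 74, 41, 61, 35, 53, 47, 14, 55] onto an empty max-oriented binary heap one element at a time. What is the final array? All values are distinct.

Insert 67:
  append 67 at index 0 → [67] (no swap needed)
Insert 77:
  append 77 at index 1 → [67, 77]
  77 > parent 67 at index 0, swap → [77, 67]
Insert 16:
  append 16 at index 2 → [77, 67, 16] (no swap needed)
Insert 74:
  append 74 at index 3 → [77, 67, 16, 74]
  74 > parent 67 at index 1, swap → [77, 74, 16, 67]
Insert 41:
  append 41 at index 4 → [77, 74, 16, 67, 41] (no swap needed)
Insert 61:
  append 61 at index 5 → [77, 74, 16, 67, 41, 61]
  61 > parent 16 at index 2, swap → [77, 74, 61, 67, 41, 16]
Insert 35:
  append 35 at index 6 → [77, 74, 61, 67, 41, 16, 35] (no swap needed)
Insert 53:
  append 53 at index 7 → [77, 74, 61, 67, 41, 16, 35, 53] (no swap needed)
Insert 47:
  append 47 at index 8 → [77, 74, 61, 67, 41, 16, 35, 53, 47] (no swap needed)
Insert 14:
  append 14 at index 9 → [77, 74, 61, 67, 41, 16, 35, 53, 47, 14] (no swap needed)
Insert 55:
  append 55 at index 10 → [77, 74, 61, 67, 41, 16, 35, 53, 47, 14, 55]
  55 > parent 41 at index 4, swap → [77, 74, 61, 67, 55, 16, 35, 53, 47, 14, 41]

[77, 74, 61, 67, 55, 16, 35, 53, 47, 14, 41]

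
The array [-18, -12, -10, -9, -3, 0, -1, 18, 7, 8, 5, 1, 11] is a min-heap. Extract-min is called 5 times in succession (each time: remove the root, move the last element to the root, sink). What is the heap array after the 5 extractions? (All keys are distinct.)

extract-min #1 returns -18:
  remove root -18; move last element 11 to root → [11, -12, -10, -9, -3, 0, -1, 18, 7, 8, 5, 1]
  11 vs smaller child -12 at index 1, swap → [-12, 11, -10, -9, -3, 0, -1, 18, 7, 8, 5, 1]
  11 vs smaller child -9 at index 3, swap → [-12, -9, -10, 11, -3, 0, -1, 18, 7, 8, 5, 1]
  11 vs smaller child 7 at index 8, swap → [-12, -9, -10, 7, -3, 0, -1, 18, 11, 8, 5, 1]
extract-min #2 returns -12:
  remove root -12; move last element 1 to root → [1, -9, -10, 7, -3, 0, -1, 18, 11, 8, 5]
  1 vs smaller child -10 at index 2, swap → [-10, -9, 1, 7, -3, 0, -1, 18, 11, 8, 5]
  1 vs smaller child -1 at index 6, swap → [-10, -9, -1, 7, -3, 0, 1, 18, 11, 8, 5]
extract-min #3 returns -10:
  remove root -10; move last element 5 to root → [5, -9, -1, 7, -3, 0, 1, 18, 11, 8]
  5 vs smaller child -9 at index 1, swap → [-9, 5, -1, 7, -3, 0, 1, 18, 11, 8]
  5 vs smaller child -3 at index 4, swap → [-9, -3, -1, 7, 5, 0, 1, 18, 11, 8]
extract-min #4 returns -9:
  remove root -9; move last element 8 to root → [8, -3, -1, 7, 5, 0, 1, 18, 11]
  8 vs smaller child -3 at index 1, swap → [-3, 8, -1, 7, 5, 0, 1, 18, 11]
  8 vs smaller child 5 at index 4, swap → [-3, 5, -1, 7, 8, 0, 1, 18, 11]
extract-min #5 returns -3:
  remove root -3; move last element 11 to root → [11, 5, -1, 7, 8, 0, 1, 18]
  11 vs smaller child -1 at index 2, swap → [-1, 5, 11, 7, 8, 0, 1, 18]
  11 vs smaller child 0 at index 5, swap → [-1, 5, 0, 7, 8, 11, 1, 18]

[-1, 5, 0, 7, 8, 11, 1, 18]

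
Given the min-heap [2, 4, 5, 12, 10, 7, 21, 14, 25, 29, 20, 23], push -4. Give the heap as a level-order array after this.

[-4, 4, 2, 12, 10, 5, 21, 14, 25, 29, 20, 23, 7]

append -4 at index 12 → [2, 4, 5, 12, 10, 7, 21, 14, 25, 29, 20, 23, -4]
-4 < parent 7 at index 5, swap → [2, 4, 5, 12, 10, -4, 21, 14, 25, 29, 20, 23, 7]
-4 < parent 5 at index 2, swap → [2, 4, -4, 12, 10, 5, 21, 14, 25, 29, 20, 23, 7]
-4 < parent 2 at index 0, swap → [-4, 4, 2, 12, 10, 5, 21, 14, 25, 29, 20, 23, 7]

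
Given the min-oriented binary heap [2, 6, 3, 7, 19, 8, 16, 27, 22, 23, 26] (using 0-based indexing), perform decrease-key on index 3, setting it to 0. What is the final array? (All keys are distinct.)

[0, 2, 3, 6, 19, 8, 16, 27, 22, 23, 26]

set index 3 from 7 to 0 → [2, 6, 3, 0, 19, 8, 16, 27, 22, 23, 26]
0 < parent 6 at index 1, swap → [2, 0, 3, 6, 19, 8, 16, 27, 22, 23, 26]
0 < parent 2 at index 0, swap → [0, 2, 3, 6, 19, 8, 16, 27, 22, 23, 26]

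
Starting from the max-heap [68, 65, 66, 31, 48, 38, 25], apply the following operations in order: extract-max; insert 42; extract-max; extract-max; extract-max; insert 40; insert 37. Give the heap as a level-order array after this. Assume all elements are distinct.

[42, 40, 37, 31, 38, 25]

extract-max → returns 68:
  remove root 68; move last element 25 to root → [25, 65, 66, 31, 48, 38]
  25 vs larger child 66 at index 2, swap → [66, 65, 25, 31, 48, 38]
  25 vs only child 38 at index 5, swap → [66, 65, 38, 31, 48, 25]
insert 42:
  append 42 at index 6 → [66, 65, 38, 31, 48, 25, 42]
  42 > parent 38 at index 2, swap → [66, 65, 42, 31, 48, 25, 38]
extract-max → returns 66:
  remove root 66; move last element 38 to root → [38, 65, 42, 31, 48, 25]
  38 vs larger child 65 at index 1, swap → [65, 38, 42, 31, 48, 25]
  38 vs larger child 48 at index 4, swap → [65, 48, 42, 31, 38, 25]
extract-max → returns 65:
  remove root 65; move last element 25 to root → [25, 48, 42, 31, 38]
  25 vs larger child 48 at index 1, swap → [48, 25, 42, 31, 38]
  25 vs larger child 38 at index 4, swap → [48, 38, 42, 31, 25]
extract-max → returns 48:
  remove root 48; move last element 25 to root → [25, 38, 42, 31]
  25 vs larger child 42 at index 2, swap → [42, 38, 25, 31]
insert 40:
  append 40 at index 4 → [42, 38, 25, 31, 40]
  40 > parent 38 at index 1, swap → [42, 40, 25, 31, 38]
insert 37:
  append 37 at index 5 → [42, 40, 25, 31, 38, 37]
  37 > parent 25 at index 2, swap → [42, 40, 37, 31, 38, 25]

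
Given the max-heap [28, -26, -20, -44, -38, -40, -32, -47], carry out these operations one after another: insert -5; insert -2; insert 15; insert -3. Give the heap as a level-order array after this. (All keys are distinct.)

[28, 15, -3, -26, -2, -20, -32, -47, -44, -38, -5, -40]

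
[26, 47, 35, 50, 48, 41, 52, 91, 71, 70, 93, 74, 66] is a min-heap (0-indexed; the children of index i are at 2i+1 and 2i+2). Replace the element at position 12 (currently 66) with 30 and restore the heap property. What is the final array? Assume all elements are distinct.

[26, 47, 30, 50, 48, 35, 52, 91, 71, 70, 93, 74, 41]

set index 12 from 66 to 30 → [26, 47, 35, 50, 48, 41, 52, 91, 71, 70, 93, 74, 30]
30 < parent 41 at index 5, swap → [26, 47, 35, 50, 48, 30, 52, 91, 71, 70, 93, 74, 41]
30 < parent 35 at index 2, swap → [26, 47, 30, 50, 48, 35, 52, 91, 71, 70, 93, 74, 41]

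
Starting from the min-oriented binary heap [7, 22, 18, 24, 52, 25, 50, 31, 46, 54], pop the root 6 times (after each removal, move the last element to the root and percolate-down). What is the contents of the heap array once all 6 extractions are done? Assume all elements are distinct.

[46, 52, 50, 54]

extract-min #1 returns 7:
  remove root 7; move last element 54 to root → [54, 22, 18, 24, 52, 25, 50, 31, 46]
  54 vs smaller child 18 at index 2, swap → [18, 22, 54, 24, 52, 25, 50, 31, 46]
  54 vs smaller child 25 at index 5, swap → [18, 22, 25, 24, 52, 54, 50, 31, 46]
extract-min #2 returns 18:
  remove root 18; move last element 46 to root → [46, 22, 25, 24, 52, 54, 50, 31]
  46 vs smaller child 22 at index 1, swap → [22, 46, 25, 24, 52, 54, 50, 31]
  46 vs smaller child 24 at index 3, swap → [22, 24, 25, 46, 52, 54, 50, 31]
  46 vs only child 31 at index 7, swap → [22, 24, 25, 31, 52, 54, 50, 46]
extract-min #3 returns 22:
  remove root 22; move last element 46 to root → [46, 24, 25, 31, 52, 54, 50]
  46 vs smaller child 24 at index 1, swap → [24, 46, 25, 31, 52, 54, 50]
  46 vs smaller child 31 at index 3, swap → [24, 31, 25, 46, 52, 54, 50]
extract-min #4 returns 24:
  remove root 24; move last element 50 to root → [50, 31, 25, 46, 52, 54]
  50 vs smaller child 25 at index 2, swap → [25, 31, 50, 46, 52, 54]
extract-min #5 returns 25:
  remove root 25; move last element 54 to root → [54, 31, 50, 46, 52]
  54 vs smaller child 31 at index 1, swap → [31, 54, 50, 46, 52]
  54 vs smaller child 46 at index 3, swap → [31, 46, 50, 54, 52]
extract-min #6 returns 31:
  remove root 31; move last element 52 to root → [52, 46, 50, 54]
  52 vs smaller child 46 at index 1, swap → [46, 52, 50, 54]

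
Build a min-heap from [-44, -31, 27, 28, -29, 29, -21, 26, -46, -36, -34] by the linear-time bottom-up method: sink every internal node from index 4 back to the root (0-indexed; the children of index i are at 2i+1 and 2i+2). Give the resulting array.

sift down from index 4:
  -29 vs smaller child -36 at index 9, swap → [-44, -31, 27, 28, -36, 29, -21, 26, -46, -29, -34]
sift down from index 3:
  28 vs smaller child -46 at index 8, swap → [-44, -31, 27, -46, -36, 29, -21, 26, 28, -29, -34]
sift down from index 2:
  27 vs smaller child -21 at index 6, swap → [-44, -31, -21, -46, -36, 29, 27, 26, 28, -29, -34]
sift down from index 1:
  -31 vs smaller child -46 at index 3, swap → [-44, -46, -21, -31, -36, 29, 27, 26, 28, -29, -34]
sift down from index 0:
  -44 vs smaller child -46 at index 1, swap → [-46, -44, -21, -31, -36, 29, 27, 26, 28, -29, -34]

[-46, -44, -21, -31, -36, 29, 27, 26, 28, -29, -34]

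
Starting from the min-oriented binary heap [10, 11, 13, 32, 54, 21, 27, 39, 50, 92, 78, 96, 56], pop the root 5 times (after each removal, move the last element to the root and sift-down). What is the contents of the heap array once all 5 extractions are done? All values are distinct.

[32, 39, 78, 50, 54, 96, 92, 56]

extract-min #1 returns 10:
  remove root 10; move last element 56 to root → [56, 11, 13, 32, 54, 21, 27, 39, 50, 92, 78, 96]
  56 vs smaller child 11 at index 1, swap → [11, 56, 13, 32, 54, 21, 27, 39, 50, 92, 78, 96]
  56 vs smaller child 32 at index 3, swap → [11, 32, 13, 56, 54, 21, 27, 39, 50, 92, 78, 96]
  56 vs smaller child 39 at index 7, swap → [11, 32, 13, 39, 54, 21, 27, 56, 50, 92, 78, 96]
extract-min #2 returns 11:
  remove root 11; move last element 96 to root → [96, 32, 13, 39, 54, 21, 27, 56, 50, 92, 78]
  96 vs smaller child 13 at index 2, swap → [13, 32, 96, 39, 54, 21, 27, 56, 50, 92, 78]
  96 vs smaller child 21 at index 5, swap → [13, 32, 21, 39, 54, 96, 27, 56, 50, 92, 78]
extract-min #3 returns 13:
  remove root 13; move last element 78 to root → [78, 32, 21, 39, 54, 96, 27, 56, 50, 92]
  78 vs smaller child 21 at index 2, swap → [21, 32, 78, 39, 54, 96, 27, 56, 50, 92]
  78 vs smaller child 27 at index 6, swap → [21, 32, 27, 39, 54, 96, 78, 56, 50, 92]
extract-min #4 returns 21:
  remove root 21; move last element 92 to root → [92, 32, 27, 39, 54, 96, 78, 56, 50]
  92 vs smaller child 27 at index 2, swap → [27, 32, 92, 39, 54, 96, 78, 56, 50]
  92 vs smaller child 78 at index 6, swap → [27, 32, 78, 39, 54, 96, 92, 56, 50]
extract-min #5 returns 27:
  remove root 27; move last element 50 to root → [50, 32, 78, 39, 54, 96, 92, 56]
  50 vs smaller child 32 at index 1, swap → [32, 50, 78, 39, 54, 96, 92, 56]
  50 vs smaller child 39 at index 3, swap → [32, 39, 78, 50, 54, 96, 92, 56]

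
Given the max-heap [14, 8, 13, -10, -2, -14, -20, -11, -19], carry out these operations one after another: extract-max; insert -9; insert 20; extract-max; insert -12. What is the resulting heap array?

[13, 8, -14, -9, -2, -19, -20, -11, -10, -12]

extract-max → returns 14:
  remove root 14; move last element -19 to root → [-19, 8, 13, -10, -2, -14, -20, -11]
  -19 vs larger child 13 at index 2, swap → [13, 8, -19, -10, -2, -14, -20, -11]
  -19 vs larger child -14 at index 5, swap → [13, 8, -14, -10, -2, -19, -20, -11]
insert -9:
  append -9 at index 8 → [13, 8, -14, -10, -2, -19, -20, -11, -9]
  -9 > parent -10 at index 3, swap → [13, 8, -14, -9, -2, -19, -20, -11, -10]
insert 20:
  append 20 at index 9 → [13, 8, -14, -9, -2, -19, -20, -11, -10, 20]
  20 > parent -2 at index 4, swap → [13, 8, -14, -9, 20, -19, -20, -11, -10, -2]
  20 > parent 8 at index 1, swap → [13, 20, -14, -9, 8, -19, -20, -11, -10, -2]
  20 > parent 13 at index 0, swap → [20, 13, -14, -9, 8, -19, -20, -11, -10, -2]
extract-max → returns 20:
  remove root 20; move last element -2 to root → [-2, 13, -14, -9, 8, -19, -20, -11, -10]
  -2 vs larger child 13 at index 1, swap → [13, -2, -14, -9, 8, -19, -20, -11, -10]
  -2 vs larger child 8 at index 4, swap → [13, 8, -14, -9, -2, -19, -20, -11, -10]
insert -12:
  append -12 at index 9 → [13, 8, -14, -9, -2, -19, -20, -11, -10, -12] (no swap needed)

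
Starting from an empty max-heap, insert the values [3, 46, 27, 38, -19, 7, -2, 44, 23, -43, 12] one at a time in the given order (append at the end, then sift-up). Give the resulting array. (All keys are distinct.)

Insert 3:
  append 3 at index 0 → [3] (no swap needed)
Insert 46:
  append 46 at index 1 → [3, 46]
  46 > parent 3 at index 0, swap → [46, 3]
Insert 27:
  append 27 at index 2 → [46, 3, 27] (no swap needed)
Insert 38:
  append 38 at index 3 → [46, 3, 27, 38]
  38 > parent 3 at index 1, swap → [46, 38, 27, 3]
Insert -19:
  append -19 at index 4 → [46, 38, 27, 3, -19] (no swap needed)
Insert 7:
  append 7 at index 5 → [46, 38, 27, 3, -19, 7] (no swap needed)
Insert -2:
  append -2 at index 6 → [46, 38, 27, 3, -19, 7, -2] (no swap needed)
Insert 44:
  append 44 at index 7 → [46, 38, 27, 3, -19, 7, -2, 44]
  44 > parent 3 at index 3, swap → [46, 38, 27, 44, -19, 7, -2, 3]
  44 > parent 38 at index 1, swap → [46, 44, 27, 38, -19, 7, -2, 3]
Insert 23:
  append 23 at index 8 → [46, 44, 27, 38, -19, 7, -2, 3, 23] (no swap needed)
Insert -43:
  append -43 at index 9 → [46, 44, 27, 38, -19, 7, -2, 3, 23, -43] (no swap needed)
Insert 12:
  append 12 at index 10 → [46, 44, 27, 38, -19, 7, -2, 3, 23, -43, 12]
  12 > parent -19 at index 4, swap → [46, 44, 27, 38, 12, 7, -2, 3, 23, -43, -19]

[46, 44, 27, 38, 12, 7, -2, 3, 23, -43, -19]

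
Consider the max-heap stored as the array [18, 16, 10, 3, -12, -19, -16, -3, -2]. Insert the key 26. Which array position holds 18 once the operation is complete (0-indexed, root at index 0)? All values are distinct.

1

append 26 at index 9 → [18, 16, 10, 3, -12, -19, -16, -3, -2, 26]
26 > parent -12 at index 4, swap → [18, 16, 10, 3, 26, -19, -16, -3, -2, -12]
26 > parent 16 at index 1, swap → [18, 26, 10, 3, 16, -19, -16, -3, -2, -12]
26 > parent 18 at index 0, swap → [26, 18, 10, 3, 16, -19, -16, -3, -2, -12]
resulting array: [26, 18, 10, 3, 16, -19, -16, -3, -2, -12]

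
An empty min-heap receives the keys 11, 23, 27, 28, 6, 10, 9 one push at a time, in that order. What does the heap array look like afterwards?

Insert 11:
  append 11 at index 0 → [11] (no swap needed)
Insert 23:
  append 23 at index 1 → [11, 23] (no swap needed)
Insert 27:
  append 27 at index 2 → [11, 23, 27] (no swap needed)
Insert 28:
  append 28 at index 3 → [11, 23, 27, 28] (no swap needed)
Insert 6:
  append 6 at index 4 → [11, 23, 27, 28, 6]
  6 < parent 23 at index 1, swap → [11, 6, 27, 28, 23]
  6 < parent 11 at index 0, swap → [6, 11, 27, 28, 23]
Insert 10:
  append 10 at index 5 → [6, 11, 27, 28, 23, 10]
  10 < parent 27 at index 2, swap → [6, 11, 10, 28, 23, 27]
Insert 9:
  append 9 at index 6 → [6, 11, 10, 28, 23, 27, 9]
  9 < parent 10 at index 2, swap → [6, 11, 9, 28, 23, 27, 10]

[6, 11, 9, 28, 23, 27, 10]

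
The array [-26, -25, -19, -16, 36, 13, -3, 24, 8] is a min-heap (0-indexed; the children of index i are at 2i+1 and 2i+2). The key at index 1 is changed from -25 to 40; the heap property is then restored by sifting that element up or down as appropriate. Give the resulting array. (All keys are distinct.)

[-26, -16, -19, 8, 36, 13, -3, 24, 40]

set index 1 from -25 to 40 → [-26, 40, -19, -16, 36, 13, -3, 24, 8]
40 vs smaller child -16 at index 3, swap → [-26, -16, -19, 40, 36, 13, -3, 24, 8]
40 vs smaller child 8 at index 8, swap → [-26, -16, -19, 8, 36, 13, -3, 24, 40]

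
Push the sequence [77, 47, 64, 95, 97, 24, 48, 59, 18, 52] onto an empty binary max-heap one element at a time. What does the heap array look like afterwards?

[97, 95, 64, 59, 77, 24, 48, 47, 18, 52]

Insert 77:
  append 77 at index 0 → [77] (no swap needed)
Insert 47:
  append 47 at index 1 → [77, 47] (no swap needed)
Insert 64:
  append 64 at index 2 → [77, 47, 64] (no swap needed)
Insert 95:
  append 95 at index 3 → [77, 47, 64, 95]
  95 > parent 47 at index 1, swap → [77, 95, 64, 47]
  95 > parent 77 at index 0, swap → [95, 77, 64, 47]
Insert 97:
  append 97 at index 4 → [95, 77, 64, 47, 97]
  97 > parent 77 at index 1, swap → [95, 97, 64, 47, 77]
  97 > parent 95 at index 0, swap → [97, 95, 64, 47, 77]
Insert 24:
  append 24 at index 5 → [97, 95, 64, 47, 77, 24] (no swap needed)
Insert 48:
  append 48 at index 6 → [97, 95, 64, 47, 77, 24, 48] (no swap needed)
Insert 59:
  append 59 at index 7 → [97, 95, 64, 47, 77, 24, 48, 59]
  59 > parent 47 at index 3, swap → [97, 95, 64, 59, 77, 24, 48, 47]
Insert 18:
  append 18 at index 8 → [97, 95, 64, 59, 77, 24, 48, 47, 18] (no swap needed)
Insert 52:
  append 52 at index 9 → [97, 95, 64, 59, 77, 24, 48, 47, 18, 52] (no swap needed)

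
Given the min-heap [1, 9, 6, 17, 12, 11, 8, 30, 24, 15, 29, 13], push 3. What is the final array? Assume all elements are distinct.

append 3 at index 12 → [1, 9, 6, 17, 12, 11, 8, 30, 24, 15, 29, 13, 3]
3 < parent 11 at index 5, swap → [1, 9, 6, 17, 12, 3, 8, 30, 24, 15, 29, 13, 11]
3 < parent 6 at index 2, swap → [1, 9, 3, 17, 12, 6, 8, 30, 24, 15, 29, 13, 11]

[1, 9, 3, 17, 12, 6, 8, 30, 24, 15, 29, 13, 11]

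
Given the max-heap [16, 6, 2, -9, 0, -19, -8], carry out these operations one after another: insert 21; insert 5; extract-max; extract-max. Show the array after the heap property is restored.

insert 21:
  append 21 at index 7 → [16, 6, 2, -9, 0, -19, -8, 21]
  21 > parent -9 at index 3, swap → [16, 6, 2, 21, 0, -19, -8, -9]
  21 > parent 6 at index 1, swap → [16, 21, 2, 6, 0, -19, -8, -9]
  21 > parent 16 at index 0, swap → [21, 16, 2, 6, 0, -19, -8, -9]
insert 5:
  append 5 at index 8 → [21, 16, 2, 6, 0, -19, -8, -9, 5] (no swap needed)
extract-max → returns 21:
  remove root 21; move last element 5 to root → [5, 16, 2, 6, 0, -19, -8, -9]
  5 vs larger child 16 at index 1, swap → [16, 5, 2, 6, 0, -19, -8, -9]
  5 vs larger child 6 at index 3, swap → [16, 6, 2, 5, 0, -19, -8, -9]
extract-max → returns 16:
  remove root 16; move last element -9 to root → [-9, 6, 2, 5, 0, -19, -8]
  -9 vs larger child 6 at index 1, swap → [6, -9, 2, 5, 0, -19, -8]
  -9 vs larger child 5 at index 3, swap → [6, 5, 2, -9, 0, -19, -8]

[6, 5, 2, -9, 0, -19, -8]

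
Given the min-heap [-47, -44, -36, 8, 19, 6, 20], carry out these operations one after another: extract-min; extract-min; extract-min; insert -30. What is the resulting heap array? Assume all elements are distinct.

extract-min → returns -47:
  remove root -47; move last element 20 to root → [20, -44, -36, 8, 19, 6]
  20 vs smaller child -44 at index 1, swap → [-44, 20, -36, 8, 19, 6]
  20 vs smaller child 8 at index 3, swap → [-44, 8, -36, 20, 19, 6]
extract-min → returns -44:
  remove root -44; move last element 6 to root → [6, 8, -36, 20, 19]
  6 vs smaller child -36 at index 2, swap → [-36, 8, 6, 20, 19]
extract-min → returns -36:
  remove root -36; move last element 19 to root → [19, 8, 6, 20]
  19 vs smaller child 6 at index 2, swap → [6, 8, 19, 20]
insert -30:
  append -30 at index 4 → [6, 8, 19, 20, -30]
  -30 < parent 8 at index 1, swap → [6, -30, 19, 20, 8]
  -30 < parent 6 at index 0, swap → [-30, 6, 19, 20, 8]

[-30, 6, 19, 20, 8]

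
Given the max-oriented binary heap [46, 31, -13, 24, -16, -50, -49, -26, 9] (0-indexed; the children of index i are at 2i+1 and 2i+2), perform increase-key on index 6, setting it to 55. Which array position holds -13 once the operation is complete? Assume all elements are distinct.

6

set index 6 from -49 to 55 → [46, 31, -13, 24, -16, -50, 55, -26, 9]
55 > parent -13 at index 2, swap → [46, 31, 55, 24, -16, -50, -13, -26, 9]
55 > parent 46 at index 0, swap → [55, 31, 46, 24, -16, -50, -13, -26, 9]
resulting array: [55, 31, 46, 24, -16, -50, -13, -26, 9]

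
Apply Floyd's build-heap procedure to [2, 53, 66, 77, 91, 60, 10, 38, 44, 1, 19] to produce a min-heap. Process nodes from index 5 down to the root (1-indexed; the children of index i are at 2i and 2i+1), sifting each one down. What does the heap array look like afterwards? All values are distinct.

sift down from index 5:
  91 vs smaller child 1 at index 10, swap → [2, 53, 66, 77, 1, 60, 10, 38, 44, 91, 19]
sift down from index 4:
  77 vs smaller child 38 at index 8, swap → [2, 53, 66, 38, 1, 60, 10, 77, 44, 91, 19]
sift down from index 3:
  66 vs smaller child 10 at index 7, swap → [2, 53, 10, 38, 1, 60, 66, 77, 44, 91, 19]
sift down from index 2:
  53 vs smaller child 1 at index 5, swap → [2, 1, 10, 38, 53, 60, 66, 77, 44, 91, 19]
  53 vs smaller child 19 at index 11, swap → [2, 1, 10, 38, 19, 60, 66, 77, 44, 91, 53]
sift down from index 1:
  2 vs smaller child 1 at index 2, swap → [1, 2, 10, 38, 19, 60, 66, 77, 44, 91, 53]

[1, 2, 10, 38, 19, 60, 66, 77, 44, 91, 53]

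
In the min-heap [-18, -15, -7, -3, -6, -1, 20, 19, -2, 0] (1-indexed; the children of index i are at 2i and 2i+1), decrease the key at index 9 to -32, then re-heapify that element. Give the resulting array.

set index 9 from -2 to -32 → [-18, -15, -7, -3, -6, -1, 20, 19, -32, 0]
-32 < parent -3 at index 4, swap → [-18, -15, -7, -32, -6, -1, 20, 19, -3, 0]
-32 < parent -15 at index 2, swap → [-18, -32, -7, -15, -6, -1, 20, 19, -3, 0]
-32 < parent -18 at index 1, swap → [-32, -18, -7, -15, -6, -1, 20, 19, -3, 0]

[-32, -18, -7, -15, -6, -1, 20, 19, -3, 0]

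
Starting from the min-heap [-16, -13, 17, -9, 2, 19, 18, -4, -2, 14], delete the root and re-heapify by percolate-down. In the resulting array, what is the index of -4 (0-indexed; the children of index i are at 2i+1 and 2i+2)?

remove root -16; move last element 14 to root → [14, -13, 17, -9, 2, 19, 18, -4, -2]
14 vs smaller child -13 at index 1, swap → [-13, 14, 17, -9, 2, 19, 18, -4, -2]
14 vs smaller child -9 at index 3, swap → [-13, -9, 17, 14, 2, 19, 18, -4, -2]
14 vs smaller child -4 at index 7, swap → [-13, -9, 17, -4, 2, 19, 18, 14, -2]
resulting array: [-13, -9, 17, -4, 2, 19, 18, 14, -2]

3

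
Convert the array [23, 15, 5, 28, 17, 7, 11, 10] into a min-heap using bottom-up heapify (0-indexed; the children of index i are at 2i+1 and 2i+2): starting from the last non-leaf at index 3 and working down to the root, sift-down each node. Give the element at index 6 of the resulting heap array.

11

sift down from index 3:
  28 vs only child 10 at index 7, swap → [23, 15, 5, 10, 17, 7, 11, 28]
sift down from index 2: already satisfies heap property
sift down from index 1:
  15 vs smaller child 10 at index 3, swap → [23, 10, 5, 15, 17, 7, 11, 28]
sift down from index 0:
  23 vs smaller child 5 at index 2, swap → [5, 10, 23, 15, 17, 7, 11, 28]
  23 vs smaller child 7 at index 5, swap → [5, 10, 7, 15, 17, 23, 11, 28]
resulting array: [5, 10, 7, 15, 17, 23, 11, 28]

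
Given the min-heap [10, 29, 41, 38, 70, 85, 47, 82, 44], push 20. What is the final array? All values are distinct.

[10, 20, 41, 38, 29, 85, 47, 82, 44, 70]

append 20 at index 9 → [10, 29, 41, 38, 70, 85, 47, 82, 44, 20]
20 < parent 70 at index 4, swap → [10, 29, 41, 38, 20, 85, 47, 82, 44, 70]
20 < parent 29 at index 1, swap → [10, 20, 41, 38, 29, 85, 47, 82, 44, 70]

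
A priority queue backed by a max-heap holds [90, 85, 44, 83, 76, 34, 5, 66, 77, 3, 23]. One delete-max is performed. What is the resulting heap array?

remove root 90; move last element 23 to root → [23, 85, 44, 83, 76, 34, 5, 66, 77, 3]
23 vs larger child 85 at index 1, swap → [85, 23, 44, 83, 76, 34, 5, 66, 77, 3]
23 vs larger child 83 at index 3, swap → [85, 83, 44, 23, 76, 34, 5, 66, 77, 3]
23 vs larger child 77 at index 8, swap → [85, 83, 44, 77, 76, 34, 5, 66, 23, 3]

[85, 83, 44, 77, 76, 34, 5, 66, 23, 3]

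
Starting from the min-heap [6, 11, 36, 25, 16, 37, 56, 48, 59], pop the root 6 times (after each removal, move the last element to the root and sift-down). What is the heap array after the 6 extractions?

[48, 56, 59]

extract-min #1 returns 6:
  remove root 6; move last element 59 to root → [59, 11, 36, 25, 16, 37, 56, 48]
  59 vs smaller child 11 at index 1, swap → [11, 59, 36, 25, 16, 37, 56, 48]
  59 vs smaller child 16 at index 4, swap → [11, 16, 36, 25, 59, 37, 56, 48]
extract-min #2 returns 11:
  remove root 11; move last element 48 to root → [48, 16, 36, 25, 59, 37, 56]
  48 vs smaller child 16 at index 1, swap → [16, 48, 36, 25, 59, 37, 56]
  48 vs smaller child 25 at index 3, swap → [16, 25, 36, 48, 59, 37, 56]
extract-min #3 returns 16:
  remove root 16; move last element 56 to root → [56, 25, 36, 48, 59, 37]
  56 vs smaller child 25 at index 1, swap → [25, 56, 36, 48, 59, 37]
  56 vs smaller child 48 at index 3, swap → [25, 48, 36, 56, 59, 37]
extract-min #4 returns 25:
  remove root 25; move last element 37 to root → [37, 48, 36, 56, 59]
  37 vs smaller child 36 at index 2, swap → [36, 48, 37, 56, 59]
extract-min #5 returns 36:
  remove root 36; move last element 59 to root → [59, 48, 37, 56]
  59 vs smaller child 37 at index 2, swap → [37, 48, 59, 56]
extract-min #6 returns 37:
  remove root 37; move last element 56 to root → [56, 48, 59]
  56 vs smaller child 48 at index 1, swap → [48, 56, 59]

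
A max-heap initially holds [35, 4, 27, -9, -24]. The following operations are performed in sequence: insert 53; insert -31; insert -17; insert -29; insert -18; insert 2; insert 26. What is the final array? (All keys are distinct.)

[53, 4, 35, -9, 2, 27, -31, -17, -29, -24, -18, 26]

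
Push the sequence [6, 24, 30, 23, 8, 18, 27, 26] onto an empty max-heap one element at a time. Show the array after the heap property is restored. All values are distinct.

Insert 6:
  append 6 at index 0 → [6] (no swap needed)
Insert 24:
  append 24 at index 1 → [6, 24]
  24 > parent 6 at index 0, swap → [24, 6]
Insert 30:
  append 30 at index 2 → [24, 6, 30]
  30 > parent 24 at index 0, swap → [30, 6, 24]
Insert 23:
  append 23 at index 3 → [30, 6, 24, 23]
  23 > parent 6 at index 1, swap → [30, 23, 24, 6]
Insert 8:
  append 8 at index 4 → [30, 23, 24, 6, 8] (no swap needed)
Insert 18:
  append 18 at index 5 → [30, 23, 24, 6, 8, 18] (no swap needed)
Insert 27:
  append 27 at index 6 → [30, 23, 24, 6, 8, 18, 27]
  27 > parent 24 at index 2, swap → [30, 23, 27, 6, 8, 18, 24]
Insert 26:
  append 26 at index 7 → [30, 23, 27, 6, 8, 18, 24, 26]
  26 > parent 6 at index 3, swap → [30, 23, 27, 26, 8, 18, 24, 6]
  26 > parent 23 at index 1, swap → [30, 26, 27, 23, 8, 18, 24, 6]

[30, 26, 27, 23, 8, 18, 24, 6]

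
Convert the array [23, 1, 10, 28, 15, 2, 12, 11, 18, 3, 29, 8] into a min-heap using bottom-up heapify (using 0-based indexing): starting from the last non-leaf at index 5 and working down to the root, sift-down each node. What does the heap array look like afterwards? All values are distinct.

sift down from index 5: already satisfies heap property
sift down from index 4:
  15 vs smaller child 3 at index 9, swap → [23, 1, 10, 28, 3, 2, 12, 11, 18, 15, 29, 8]
sift down from index 3:
  28 vs smaller child 11 at index 7, swap → [23, 1, 10, 11, 3, 2, 12, 28, 18, 15, 29, 8]
sift down from index 2:
  10 vs smaller child 2 at index 5, swap → [23, 1, 2, 11, 3, 10, 12, 28, 18, 15, 29, 8]
  10 vs only child 8 at index 11, swap → [23, 1, 2, 11, 3, 8, 12, 28, 18, 15, 29, 10]
sift down from index 1: already satisfies heap property
sift down from index 0:
  23 vs smaller child 1 at index 1, swap → [1, 23, 2, 11, 3, 8, 12, 28, 18, 15, 29, 10]
  23 vs smaller child 3 at index 4, swap → [1, 3, 2, 11, 23, 8, 12, 28, 18, 15, 29, 10]
  23 vs smaller child 15 at index 9, swap → [1, 3, 2, 11, 15, 8, 12, 28, 18, 23, 29, 10]

[1, 3, 2, 11, 15, 8, 12, 28, 18, 23, 29, 10]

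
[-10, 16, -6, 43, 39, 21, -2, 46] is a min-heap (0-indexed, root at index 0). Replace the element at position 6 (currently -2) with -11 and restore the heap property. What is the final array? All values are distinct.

[-11, 16, -10, 43, 39, 21, -6, 46]

set index 6 from -2 to -11 → [-10, 16, -6, 43, 39, 21, -11, 46]
-11 < parent -6 at index 2, swap → [-10, 16, -11, 43, 39, 21, -6, 46]
-11 < parent -10 at index 0, swap → [-11, 16, -10, 43, 39, 21, -6, 46]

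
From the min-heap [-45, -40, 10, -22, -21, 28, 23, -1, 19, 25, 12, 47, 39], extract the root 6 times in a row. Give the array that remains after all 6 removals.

[12, 19, 23, 39, 25, 28, 47]

extract-min #1 returns -45:
  remove root -45; move last element 39 to root → [39, -40, 10, -22, -21, 28, 23, -1, 19, 25, 12, 47]
  39 vs smaller child -40 at index 1, swap → [-40, 39, 10, -22, -21, 28, 23, -1, 19, 25, 12, 47]
  39 vs smaller child -22 at index 3, swap → [-40, -22, 10, 39, -21, 28, 23, -1, 19, 25, 12, 47]
  39 vs smaller child -1 at index 7, swap → [-40, -22, 10, -1, -21, 28, 23, 39, 19, 25, 12, 47]
extract-min #2 returns -40:
  remove root -40; move last element 47 to root → [47, -22, 10, -1, -21, 28, 23, 39, 19, 25, 12]
  47 vs smaller child -22 at index 1, swap → [-22, 47, 10, -1, -21, 28, 23, 39, 19, 25, 12]
  47 vs smaller child -21 at index 4, swap → [-22, -21, 10, -1, 47, 28, 23, 39, 19, 25, 12]
  47 vs smaller child 12 at index 10, swap → [-22, -21, 10, -1, 12, 28, 23, 39, 19, 25, 47]
extract-min #3 returns -22:
  remove root -22; move last element 47 to root → [47, -21, 10, -1, 12, 28, 23, 39, 19, 25]
  47 vs smaller child -21 at index 1, swap → [-21, 47, 10, -1, 12, 28, 23, 39, 19, 25]
  47 vs smaller child -1 at index 3, swap → [-21, -1, 10, 47, 12, 28, 23, 39, 19, 25]
  47 vs smaller child 19 at index 8, swap → [-21, -1, 10, 19, 12, 28, 23, 39, 47, 25]
extract-min #4 returns -21:
  remove root -21; move last element 25 to root → [25, -1, 10, 19, 12, 28, 23, 39, 47]
  25 vs smaller child -1 at index 1, swap → [-1, 25, 10, 19, 12, 28, 23, 39, 47]
  25 vs smaller child 12 at index 4, swap → [-1, 12, 10, 19, 25, 28, 23, 39, 47]
extract-min #5 returns -1:
  remove root -1; move last element 47 to root → [47, 12, 10, 19, 25, 28, 23, 39]
  47 vs smaller child 10 at index 2, swap → [10, 12, 47, 19, 25, 28, 23, 39]
  47 vs smaller child 23 at index 6, swap → [10, 12, 23, 19, 25, 28, 47, 39]
extract-min #6 returns 10:
  remove root 10; move last element 39 to root → [39, 12, 23, 19, 25, 28, 47]
  39 vs smaller child 12 at index 1, swap → [12, 39, 23, 19, 25, 28, 47]
  39 vs smaller child 19 at index 3, swap → [12, 19, 23, 39, 25, 28, 47]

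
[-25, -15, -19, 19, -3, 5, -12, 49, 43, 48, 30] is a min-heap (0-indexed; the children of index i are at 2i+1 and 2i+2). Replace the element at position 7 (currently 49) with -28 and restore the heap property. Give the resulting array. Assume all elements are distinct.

set index 7 from 49 to -28 → [-25, -15, -19, 19, -3, 5, -12, -28, 43, 48, 30]
-28 < parent 19 at index 3, swap → [-25, -15, -19, -28, -3, 5, -12, 19, 43, 48, 30]
-28 < parent -15 at index 1, swap → [-25, -28, -19, -15, -3, 5, -12, 19, 43, 48, 30]
-28 < parent -25 at index 0, swap → [-28, -25, -19, -15, -3, 5, -12, 19, 43, 48, 30]

[-28, -25, -19, -15, -3, 5, -12, 19, 43, 48, 30]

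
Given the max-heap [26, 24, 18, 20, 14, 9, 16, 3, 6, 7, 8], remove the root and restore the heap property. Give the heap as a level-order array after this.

[24, 20, 18, 8, 14, 9, 16, 3, 6, 7]

remove root 26; move last element 8 to root → [8, 24, 18, 20, 14, 9, 16, 3, 6, 7]
8 vs larger child 24 at index 1, swap → [24, 8, 18, 20, 14, 9, 16, 3, 6, 7]
8 vs larger child 20 at index 3, swap → [24, 20, 18, 8, 14, 9, 16, 3, 6, 7]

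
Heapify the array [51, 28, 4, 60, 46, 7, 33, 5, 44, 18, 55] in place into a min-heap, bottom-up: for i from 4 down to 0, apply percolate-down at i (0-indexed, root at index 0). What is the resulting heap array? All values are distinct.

[4, 5, 7, 28, 18, 51, 33, 60, 44, 46, 55]

sift down from index 4:
  46 vs smaller child 18 at index 9, swap → [51, 28, 4, 60, 18, 7, 33, 5, 44, 46, 55]
sift down from index 3:
  60 vs smaller child 5 at index 7, swap → [51, 28, 4, 5, 18, 7, 33, 60, 44, 46, 55]
sift down from index 2: already satisfies heap property
sift down from index 1:
  28 vs smaller child 5 at index 3, swap → [51, 5, 4, 28, 18, 7, 33, 60, 44, 46, 55]
sift down from index 0:
  51 vs smaller child 4 at index 2, swap → [4, 5, 51, 28, 18, 7, 33, 60, 44, 46, 55]
  51 vs smaller child 7 at index 5, swap → [4, 5, 7, 28, 18, 51, 33, 60, 44, 46, 55]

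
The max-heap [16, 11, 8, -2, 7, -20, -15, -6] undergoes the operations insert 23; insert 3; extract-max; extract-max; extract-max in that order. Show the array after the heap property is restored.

[8, 7, -6, 3, -2, -20, -15]

insert 23:
  append 23 at index 8 → [16, 11, 8, -2, 7, -20, -15, -6, 23]
  23 > parent -2 at index 3, swap → [16, 11, 8, 23, 7, -20, -15, -6, -2]
  23 > parent 11 at index 1, swap → [16, 23, 8, 11, 7, -20, -15, -6, -2]
  23 > parent 16 at index 0, swap → [23, 16, 8, 11, 7, -20, -15, -6, -2]
insert 3:
  append 3 at index 9 → [23, 16, 8, 11, 7, -20, -15, -6, -2, 3] (no swap needed)
extract-max → returns 23:
  remove root 23; move last element 3 to root → [3, 16, 8, 11, 7, -20, -15, -6, -2]
  3 vs larger child 16 at index 1, swap → [16, 3, 8, 11, 7, -20, -15, -6, -2]
  3 vs larger child 11 at index 3, swap → [16, 11, 8, 3, 7, -20, -15, -6, -2]
extract-max → returns 16:
  remove root 16; move last element -2 to root → [-2, 11, 8, 3, 7, -20, -15, -6]
  -2 vs larger child 11 at index 1, swap → [11, -2, 8, 3, 7, -20, -15, -6]
  -2 vs larger child 7 at index 4, swap → [11, 7, 8, 3, -2, -20, -15, -6]
extract-max → returns 11:
  remove root 11; move last element -6 to root → [-6, 7, 8, 3, -2, -20, -15]
  -6 vs larger child 8 at index 2, swap → [8, 7, -6, 3, -2, -20, -15]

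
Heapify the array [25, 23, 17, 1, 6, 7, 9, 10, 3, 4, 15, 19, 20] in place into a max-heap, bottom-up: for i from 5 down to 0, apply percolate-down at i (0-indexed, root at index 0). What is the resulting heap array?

sift down from index 5:
  7 vs larger child 20 at index 12, swap → [25, 23, 17, 1, 6, 20, 9, 10, 3, 4, 15, 19, 7]
sift down from index 4:
  6 vs larger child 15 at index 10, swap → [25, 23, 17, 1, 15, 20, 9, 10, 3, 4, 6, 19, 7]
sift down from index 3:
  1 vs larger child 10 at index 7, swap → [25, 23, 17, 10, 15, 20, 9, 1, 3, 4, 6, 19, 7]
sift down from index 2:
  17 vs larger child 20 at index 5, swap → [25, 23, 20, 10, 15, 17, 9, 1, 3, 4, 6, 19, 7]
  17 vs larger child 19 at index 11, swap → [25, 23, 20, 10, 15, 19, 9, 1, 3, 4, 6, 17, 7]
sift down from index 1: already satisfies heap property
sift down from index 0: already satisfies heap property

[25, 23, 20, 10, 15, 19, 9, 1, 3, 4, 6, 17, 7]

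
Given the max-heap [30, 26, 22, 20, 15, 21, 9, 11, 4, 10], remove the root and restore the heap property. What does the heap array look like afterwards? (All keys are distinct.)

[26, 20, 22, 11, 15, 21, 9, 10, 4]

remove root 30; move last element 10 to root → [10, 26, 22, 20, 15, 21, 9, 11, 4]
10 vs larger child 26 at index 1, swap → [26, 10, 22, 20, 15, 21, 9, 11, 4]
10 vs larger child 20 at index 3, swap → [26, 20, 22, 10, 15, 21, 9, 11, 4]
10 vs larger child 11 at index 7, swap → [26, 20, 22, 11, 15, 21, 9, 10, 4]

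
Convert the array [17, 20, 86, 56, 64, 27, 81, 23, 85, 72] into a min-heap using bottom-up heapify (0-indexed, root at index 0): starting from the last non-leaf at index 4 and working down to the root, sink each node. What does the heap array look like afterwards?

[17, 20, 27, 23, 64, 86, 81, 56, 85, 72]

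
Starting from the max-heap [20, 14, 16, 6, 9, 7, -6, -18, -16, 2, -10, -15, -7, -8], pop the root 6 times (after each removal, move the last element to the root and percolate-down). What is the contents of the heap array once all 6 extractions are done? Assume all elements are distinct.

[2, -8, -6, -15, -16, -7, -10, -18]

extract-max #1 returns 20:
  remove root 20; move last element -8 to root → [-8, 14, 16, 6, 9, 7, -6, -18, -16, 2, -10, -15, -7]
  -8 vs larger child 16 at index 2, swap → [16, 14, -8, 6, 9, 7, -6, -18, -16, 2, -10, -15, -7]
  -8 vs larger child 7 at index 5, swap → [16, 14, 7, 6, 9, -8, -6, -18, -16, 2, -10, -15, -7]
  -8 vs larger child -7 at index 12, swap → [16, 14, 7, 6, 9, -7, -6, -18, -16, 2, -10, -15, -8]
extract-max #2 returns 16:
  remove root 16; move last element -8 to root → [-8, 14, 7, 6, 9, -7, -6, -18, -16, 2, -10, -15]
  -8 vs larger child 14 at index 1, swap → [14, -8, 7, 6, 9, -7, -6, -18, -16, 2, -10, -15]
  -8 vs larger child 9 at index 4, swap → [14, 9, 7, 6, -8, -7, -6, -18, -16, 2, -10, -15]
  -8 vs larger child 2 at index 9, swap → [14, 9, 7, 6, 2, -7, -6, -18, -16, -8, -10, -15]
extract-max #3 returns 14:
  remove root 14; move last element -15 to root → [-15, 9, 7, 6, 2, -7, -6, -18, -16, -8, -10]
  -15 vs larger child 9 at index 1, swap → [9, -15, 7, 6, 2, -7, -6, -18, -16, -8, -10]
  -15 vs larger child 6 at index 3, swap → [9, 6, 7, -15, 2, -7, -6, -18, -16, -8, -10]
extract-max #4 returns 9:
  remove root 9; move last element -10 to root → [-10, 6, 7, -15, 2, -7, -6, -18, -16, -8]
  -10 vs larger child 7 at index 2, swap → [7, 6, -10, -15, 2, -7, -6, -18, -16, -8]
  -10 vs larger child -6 at index 6, swap → [7, 6, -6, -15, 2, -7, -10, -18, -16, -8]
extract-max #5 returns 7:
  remove root 7; move last element -8 to root → [-8, 6, -6, -15, 2, -7, -10, -18, -16]
  -8 vs larger child 6 at index 1, swap → [6, -8, -6, -15, 2, -7, -10, -18, -16]
  -8 vs larger child 2 at index 4, swap → [6, 2, -6, -15, -8, -7, -10, -18, -16]
extract-max #6 returns 6:
  remove root 6; move last element -16 to root → [-16, 2, -6, -15, -8, -7, -10, -18]
  -16 vs larger child 2 at index 1, swap → [2, -16, -6, -15, -8, -7, -10, -18]
  -16 vs larger child -8 at index 4, swap → [2, -8, -6, -15, -16, -7, -10, -18]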